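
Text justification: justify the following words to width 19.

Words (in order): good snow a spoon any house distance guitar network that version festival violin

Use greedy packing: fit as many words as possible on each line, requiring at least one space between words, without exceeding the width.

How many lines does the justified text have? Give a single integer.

Answer: 5

Derivation:
Line 1: ['good', 'snow', 'a', 'spoon'] (min_width=17, slack=2)
Line 2: ['any', 'house', 'distance'] (min_width=18, slack=1)
Line 3: ['guitar', 'network', 'that'] (min_width=19, slack=0)
Line 4: ['version', 'festival'] (min_width=16, slack=3)
Line 5: ['violin'] (min_width=6, slack=13)
Total lines: 5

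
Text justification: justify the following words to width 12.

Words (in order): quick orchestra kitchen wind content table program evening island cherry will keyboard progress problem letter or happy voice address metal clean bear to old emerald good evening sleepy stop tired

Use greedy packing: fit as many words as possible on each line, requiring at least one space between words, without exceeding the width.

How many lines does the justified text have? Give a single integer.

Line 1: ['quick'] (min_width=5, slack=7)
Line 2: ['orchestra'] (min_width=9, slack=3)
Line 3: ['kitchen', 'wind'] (min_width=12, slack=0)
Line 4: ['content'] (min_width=7, slack=5)
Line 5: ['table'] (min_width=5, slack=7)
Line 6: ['program'] (min_width=7, slack=5)
Line 7: ['evening'] (min_width=7, slack=5)
Line 8: ['island'] (min_width=6, slack=6)
Line 9: ['cherry', 'will'] (min_width=11, slack=1)
Line 10: ['keyboard'] (min_width=8, slack=4)
Line 11: ['progress'] (min_width=8, slack=4)
Line 12: ['problem'] (min_width=7, slack=5)
Line 13: ['letter', 'or'] (min_width=9, slack=3)
Line 14: ['happy', 'voice'] (min_width=11, slack=1)
Line 15: ['address'] (min_width=7, slack=5)
Line 16: ['metal', 'clean'] (min_width=11, slack=1)
Line 17: ['bear', 'to', 'old'] (min_width=11, slack=1)
Line 18: ['emerald', 'good'] (min_width=12, slack=0)
Line 19: ['evening'] (min_width=7, slack=5)
Line 20: ['sleepy', 'stop'] (min_width=11, slack=1)
Line 21: ['tired'] (min_width=5, slack=7)
Total lines: 21

Answer: 21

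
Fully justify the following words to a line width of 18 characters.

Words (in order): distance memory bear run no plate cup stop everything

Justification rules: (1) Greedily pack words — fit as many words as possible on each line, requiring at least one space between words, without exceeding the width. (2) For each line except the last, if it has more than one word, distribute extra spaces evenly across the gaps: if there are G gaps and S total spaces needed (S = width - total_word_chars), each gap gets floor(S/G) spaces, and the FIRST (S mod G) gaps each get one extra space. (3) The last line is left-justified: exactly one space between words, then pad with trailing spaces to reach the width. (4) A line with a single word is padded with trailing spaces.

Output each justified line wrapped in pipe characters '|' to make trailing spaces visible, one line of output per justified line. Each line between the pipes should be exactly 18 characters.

Answer: |distance    memory|
|bear  run no plate|
|cup           stop|
|everything        |

Derivation:
Line 1: ['distance', 'memory'] (min_width=15, slack=3)
Line 2: ['bear', 'run', 'no', 'plate'] (min_width=17, slack=1)
Line 3: ['cup', 'stop'] (min_width=8, slack=10)
Line 4: ['everything'] (min_width=10, slack=8)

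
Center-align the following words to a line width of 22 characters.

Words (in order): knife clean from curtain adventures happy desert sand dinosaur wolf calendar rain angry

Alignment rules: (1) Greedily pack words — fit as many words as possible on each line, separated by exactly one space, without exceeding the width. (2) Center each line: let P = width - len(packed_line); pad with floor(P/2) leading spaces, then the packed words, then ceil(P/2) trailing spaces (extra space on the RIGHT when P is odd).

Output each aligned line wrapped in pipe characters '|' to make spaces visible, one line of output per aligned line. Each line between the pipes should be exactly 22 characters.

Answer: |   knife clean from   |
|  curtain adventures  |
|  happy desert sand   |
|dinosaur wolf calendar|
|      rain angry      |

Derivation:
Line 1: ['knife', 'clean', 'from'] (min_width=16, slack=6)
Line 2: ['curtain', 'adventures'] (min_width=18, slack=4)
Line 3: ['happy', 'desert', 'sand'] (min_width=17, slack=5)
Line 4: ['dinosaur', 'wolf', 'calendar'] (min_width=22, slack=0)
Line 5: ['rain', 'angry'] (min_width=10, slack=12)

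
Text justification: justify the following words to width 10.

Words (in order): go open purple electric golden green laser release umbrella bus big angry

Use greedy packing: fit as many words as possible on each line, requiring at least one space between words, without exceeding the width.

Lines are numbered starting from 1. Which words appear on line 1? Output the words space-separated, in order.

Answer: go open

Derivation:
Line 1: ['go', 'open'] (min_width=7, slack=3)
Line 2: ['purple'] (min_width=6, slack=4)
Line 3: ['electric'] (min_width=8, slack=2)
Line 4: ['golden'] (min_width=6, slack=4)
Line 5: ['green'] (min_width=5, slack=5)
Line 6: ['laser'] (min_width=5, slack=5)
Line 7: ['release'] (min_width=7, slack=3)
Line 8: ['umbrella'] (min_width=8, slack=2)
Line 9: ['bus', 'big'] (min_width=7, slack=3)
Line 10: ['angry'] (min_width=5, slack=5)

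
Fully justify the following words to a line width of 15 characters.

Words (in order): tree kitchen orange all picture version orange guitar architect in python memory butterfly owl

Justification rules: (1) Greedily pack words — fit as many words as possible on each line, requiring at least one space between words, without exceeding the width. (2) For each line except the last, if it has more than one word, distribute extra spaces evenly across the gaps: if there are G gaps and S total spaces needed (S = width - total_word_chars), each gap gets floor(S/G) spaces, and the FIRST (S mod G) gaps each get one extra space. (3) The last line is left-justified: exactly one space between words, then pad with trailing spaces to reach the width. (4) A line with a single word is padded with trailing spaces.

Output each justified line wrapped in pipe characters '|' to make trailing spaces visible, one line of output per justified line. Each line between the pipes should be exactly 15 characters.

Answer: |tree    kitchen|
|orange      all|
|picture version|
|orange   guitar|
|architect    in|
|python   memory|
|butterfly owl  |

Derivation:
Line 1: ['tree', 'kitchen'] (min_width=12, slack=3)
Line 2: ['orange', 'all'] (min_width=10, slack=5)
Line 3: ['picture', 'version'] (min_width=15, slack=0)
Line 4: ['orange', 'guitar'] (min_width=13, slack=2)
Line 5: ['architect', 'in'] (min_width=12, slack=3)
Line 6: ['python', 'memory'] (min_width=13, slack=2)
Line 7: ['butterfly', 'owl'] (min_width=13, slack=2)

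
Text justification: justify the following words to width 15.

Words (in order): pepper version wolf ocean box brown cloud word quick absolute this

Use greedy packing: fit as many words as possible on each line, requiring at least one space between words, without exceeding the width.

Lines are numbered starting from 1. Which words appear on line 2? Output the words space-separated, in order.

Line 1: ['pepper', 'version'] (min_width=14, slack=1)
Line 2: ['wolf', 'ocean', 'box'] (min_width=14, slack=1)
Line 3: ['brown', 'cloud'] (min_width=11, slack=4)
Line 4: ['word', 'quick'] (min_width=10, slack=5)
Line 5: ['absolute', 'this'] (min_width=13, slack=2)

Answer: wolf ocean box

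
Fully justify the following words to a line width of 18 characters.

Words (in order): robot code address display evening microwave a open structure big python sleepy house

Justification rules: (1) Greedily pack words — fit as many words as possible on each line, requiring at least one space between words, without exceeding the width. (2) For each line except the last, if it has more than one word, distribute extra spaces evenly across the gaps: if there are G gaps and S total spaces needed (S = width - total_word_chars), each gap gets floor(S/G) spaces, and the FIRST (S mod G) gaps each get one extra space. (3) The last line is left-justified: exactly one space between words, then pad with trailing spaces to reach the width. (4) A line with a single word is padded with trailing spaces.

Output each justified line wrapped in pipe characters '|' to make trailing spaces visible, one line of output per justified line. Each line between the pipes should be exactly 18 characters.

Answer: |robot code address|
|display    evening|
|microwave  a  open|
|structure      big|
|python      sleepy|
|house             |

Derivation:
Line 1: ['robot', 'code', 'address'] (min_width=18, slack=0)
Line 2: ['display', 'evening'] (min_width=15, slack=3)
Line 3: ['microwave', 'a', 'open'] (min_width=16, slack=2)
Line 4: ['structure', 'big'] (min_width=13, slack=5)
Line 5: ['python', 'sleepy'] (min_width=13, slack=5)
Line 6: ['house'] (min_width=5, slack=13)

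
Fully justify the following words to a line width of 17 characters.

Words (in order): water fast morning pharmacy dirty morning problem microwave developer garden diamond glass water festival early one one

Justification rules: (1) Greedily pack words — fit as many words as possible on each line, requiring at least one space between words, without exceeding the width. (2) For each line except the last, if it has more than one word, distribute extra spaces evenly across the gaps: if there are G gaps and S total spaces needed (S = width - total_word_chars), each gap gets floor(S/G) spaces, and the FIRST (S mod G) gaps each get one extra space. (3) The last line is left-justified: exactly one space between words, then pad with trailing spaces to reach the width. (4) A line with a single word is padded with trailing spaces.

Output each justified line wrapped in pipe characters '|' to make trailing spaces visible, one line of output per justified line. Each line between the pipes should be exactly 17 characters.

Line 1: ['water', 'fast'] (min_width=10, slack=7)
Line 2: ['morning', 'pharmacy'] (min_width=16, slack=1)
Line 3: ['dirty', 'morning'] (min_width=13, slack=4)
Line 4: ['problem', 'microwave'] (min_width=17, slack=0)
Line 5: ['developer', 'garden'] (min_width=16, slack=1)
Line 6: ['diamond', 'glass'] (min_width=13, slack=4)
Line 7: ['water', 'festival'] (min_width=14, slack=3)
Line 8: ['early', 'one', 'one'] (min_width=13, slack=4)

Answer: |water        fast|
|morning  pharmacy|
|dirty     morning|
|problem microwave|
|developer  garden|
|diamond     glass|
|water    festival|
|early one one    |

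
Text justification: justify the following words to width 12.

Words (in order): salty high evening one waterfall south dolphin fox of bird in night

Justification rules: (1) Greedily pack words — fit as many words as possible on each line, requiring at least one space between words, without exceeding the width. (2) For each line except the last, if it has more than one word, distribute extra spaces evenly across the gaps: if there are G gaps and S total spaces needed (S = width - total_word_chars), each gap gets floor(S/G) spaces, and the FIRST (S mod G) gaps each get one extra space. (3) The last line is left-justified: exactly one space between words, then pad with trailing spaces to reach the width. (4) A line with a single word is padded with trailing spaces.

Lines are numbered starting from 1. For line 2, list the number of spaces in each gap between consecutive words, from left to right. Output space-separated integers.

Line 1: ['salty', 'high'] (min_width=10, slack=2)
Line 2: ['evening', 'one'] (min_width=11, slack=1)
Line 3: ['waterfall'] (min_width=9, slack=3)
Line 4: ['south'] (min_width=5, slack=7)
Line 5: ['dolphin', 'fox'] (min_width=11, slack=1)
Line 6: ['of', 'bird', 'in'] (min_width=10, slack=2)
Line 7: ['night'] (min_width=5, slack=7)

Answer: 2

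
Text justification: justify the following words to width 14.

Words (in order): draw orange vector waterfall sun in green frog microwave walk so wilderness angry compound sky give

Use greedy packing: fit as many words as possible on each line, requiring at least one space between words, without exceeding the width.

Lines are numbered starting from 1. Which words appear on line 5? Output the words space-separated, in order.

Answer: microwave walk

Derivation:
Line 1: ['draw', 'orange'] (min_width=11, slack=3)
Line 2: ['vector'] (min_width=6, slack=8)
Line 3: ['waterfall', 'sun'] (min_width=13, slack=1)
Line 4: ['in', 'green', 'frog'] (min_width=13, slack=1)
Line 5: ['microwave', 'walk'] (min_width=14, slack=0)
Line 6: ['so', 'wilderness'] (min_width=13, slack=1)
Line 7: ['angry', 'compound'] (min_width=14, slack=0)
Line 8: ['sky', 'give'] (min_width=8, slack=6)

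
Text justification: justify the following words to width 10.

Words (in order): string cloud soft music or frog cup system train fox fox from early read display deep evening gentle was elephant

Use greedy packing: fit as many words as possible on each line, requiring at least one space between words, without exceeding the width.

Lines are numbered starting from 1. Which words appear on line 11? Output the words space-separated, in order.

Line 1: ['string'] (min_width=6, slack=4)
Line 2: ['cloud', 'soft'] (min_width=10, slack=0)
Line 3: ['music', 'or'] (min_width=8, slack=2)
Line 4: ['frog', 'cup'] (min_width=8, slack=2)
Line 5: ['system'] (min_width=6, slack=4)
Line 6: ['train', 'fox'] (min_width=9, slack=1)
Line 7: ['fox', 'from'] (min_width=8, slack=2)
Line 8: ['early', 'read'] (min_width=10, slack=0)
Line 9: ['display'] (min_width=7, slack=3)
Line 10: ['deep'] (min_width=4, slack=6)
Line 11: ['evening'] (min_width=7, slack=3)
Line 12: ['gentle', 'was'] (min_width=10, slack=0)
Line 13: ['elephant'] (min_width=8, slack=2)

Answer: evening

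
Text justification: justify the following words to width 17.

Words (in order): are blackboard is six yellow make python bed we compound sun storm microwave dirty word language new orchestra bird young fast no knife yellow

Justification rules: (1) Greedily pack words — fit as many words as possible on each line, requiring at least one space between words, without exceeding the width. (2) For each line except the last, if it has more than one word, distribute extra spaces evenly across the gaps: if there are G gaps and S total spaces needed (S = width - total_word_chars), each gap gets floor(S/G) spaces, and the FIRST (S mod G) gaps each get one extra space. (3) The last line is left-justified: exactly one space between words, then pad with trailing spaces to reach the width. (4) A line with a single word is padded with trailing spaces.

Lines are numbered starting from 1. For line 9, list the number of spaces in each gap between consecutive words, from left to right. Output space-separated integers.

Line 1: ['are', 'blackboard', 'is'] (min_width=17, slack=0)
Line 2: ['six', 'yellow', 'make'] (min_width=15, slack=2)
Line 3: ['python', 'bed', 'we'] (min_width=13, slack=4)
Line 4: ['compound', 'sun'] (min_width=12, slack=5)
Line 5: ['storm', 'microwave'] (min_width=15, slack=2)
Line 6: ['dirty', 'word'] (min_width=10, slack=7)
Line 7: ['language', 'new'] (min_width=12, slack=5)
Line 8: ['orchestra', 'bird'] (min_width=14, slack=3)
Line 9: ['young', 'fast', 'no'] (min_width=13, slack=4)
Line 10: ['knife', 'yellow'] (min_width=12, slack=5)

Answer: 3 3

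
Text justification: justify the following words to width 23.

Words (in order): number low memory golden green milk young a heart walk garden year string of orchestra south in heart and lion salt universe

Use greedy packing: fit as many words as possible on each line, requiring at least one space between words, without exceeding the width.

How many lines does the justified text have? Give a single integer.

Answer: 7

Derivation:
Line 1: ['number', 'low', 'memory'] (min_width=17, slack=6)
Line 2: ['golden', 'green', 'milk', 'young'] (min_width=23, slack=0)
Line 3: ['a', 'heart', 'walk', 'garden'] (min_width=19, slack=4)
Line 4: ['year', 'string', 'of'] (min_width=14, slack=9)
Line 5: ['orchestra', 'south', 'in'] (min_width=18, slack=5)
Line 6: ['heart', 'and', 'lion', 'salt'] (min_width=19, slack=4)
Line 7: ['universe'] (min_width=8, slack=15)
Total lines: 7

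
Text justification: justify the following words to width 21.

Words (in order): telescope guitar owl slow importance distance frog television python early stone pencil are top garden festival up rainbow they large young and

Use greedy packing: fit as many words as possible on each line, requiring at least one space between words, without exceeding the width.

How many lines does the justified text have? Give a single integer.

Line 1: ['telescope', 'guitar', 'owl'] (min_width=20, slack=1)
Line 2: ['slow', 'importance'] (min_width=15, slack=6)
Line 3: ['distance', 'frog'] (min_width=13, slack=8)
Line 4: ['television', 'python'] (min_width=17, slack=4)
Line 5: ['early', 'stone', 'pencil'] (min_width=18, slack=3)
Line 6: ['are', 'top', 'garden'] (min_width=14, slack=7)
Line 7: ['festival', 'up', 'rainbow'] (min_width=19, slack=2)
Line 8: ['they', 'large', 'young', 'and'] (min_width=20, slack=1)
Total lines: 8

Answer: 8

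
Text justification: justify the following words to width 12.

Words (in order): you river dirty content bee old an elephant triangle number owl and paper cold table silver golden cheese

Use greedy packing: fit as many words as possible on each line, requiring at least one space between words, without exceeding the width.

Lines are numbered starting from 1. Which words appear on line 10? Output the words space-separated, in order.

Answer: silver

Derivation:
Line 1: ['you', 'river'] (min_width=9, slack=3)
Line 2: ['dirty'] (min_width=5, slack=7)
Line 3: ['content', 'bee'] (min_width=11, slack=1)
Line 4: ['old', 'an'] (min_width=6, slack=6)
Line 5: ['elephant'] (min_width=8, slack=4)
Line 6: ['triangle'] (min_width=8, slack=4)
Line 7: ['number', 'owl'] (min_width=10, slack=2)
Line 8: ['and', 'paper'] (min_width=9, slack=3)
Line 9: ['cold', 'table'] (min_width=10, slack=2)
Line 10: ['silver'] (min_width=6, slack=6)
Line 11: ['golden'] (min_width=6, slack=6)
Line 12: ['cheese'] (min_width=6, slack=6)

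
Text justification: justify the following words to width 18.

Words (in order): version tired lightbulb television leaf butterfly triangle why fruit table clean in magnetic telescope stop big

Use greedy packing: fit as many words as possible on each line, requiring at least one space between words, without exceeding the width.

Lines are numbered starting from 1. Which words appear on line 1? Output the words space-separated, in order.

Answer: version tired

Derivation:
Line 1: ['version', 'tired'] (min_width=13, slack=5)
Line 2: ['lightbulb'] (min_width=9, slack=9)
Line 3: ['television', 'leaf'] (min_width=15, slack=3)
Line 4: ['butterfly', 'triangle'] (min_width=18, slack=0)
Line 5: ['why', 'fruit', 'table'] (min_width=15, slack=3)
Line 6: ['clean', 'in', 'magnetic'] (min_width=17, slack=1)
Line 7: ['telescope', 'stop', 'big'] (min_width=18, slack=0)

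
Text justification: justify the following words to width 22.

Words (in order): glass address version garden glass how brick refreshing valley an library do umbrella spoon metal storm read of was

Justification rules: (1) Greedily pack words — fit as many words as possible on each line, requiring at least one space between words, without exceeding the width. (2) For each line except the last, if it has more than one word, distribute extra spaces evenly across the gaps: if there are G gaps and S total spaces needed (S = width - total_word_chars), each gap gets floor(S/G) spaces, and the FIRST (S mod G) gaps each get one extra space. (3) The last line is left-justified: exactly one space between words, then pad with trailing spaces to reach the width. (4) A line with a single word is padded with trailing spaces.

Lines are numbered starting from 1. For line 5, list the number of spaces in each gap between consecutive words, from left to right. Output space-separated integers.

Line 1: ['glass', 'address', 'version'] (min_width=21, slack=1)
Line 2: ['garden', 'glass', 'how', 'brick'] (min_width=22, slack=0)
Line 3: ['refreshing', 'valley', 'an'] (min_width=20, slack=2)
Line 4: ['library', 'do', 'umbrella'] (min_width=19, slack=3)
Line 5: ['spoon', 'metal', 'storm', 'read'] (min_width=22, slack=0)
Line 6: ['of', 'was'] (min_width=6, slack=16)

Answer: 1 1 1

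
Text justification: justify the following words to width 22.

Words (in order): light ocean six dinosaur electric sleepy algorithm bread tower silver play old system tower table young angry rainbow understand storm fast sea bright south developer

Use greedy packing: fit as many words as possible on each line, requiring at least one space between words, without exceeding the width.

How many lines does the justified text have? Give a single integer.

Line 1: ['light', 'ocean', 'six'] (min_width=15, slack=7)
Line 2: ['dinosaur', 'electric'] (min_width=17, slack=5)
Line 3: ['sleepy', 'algorithm', 'bread'] (min_width=22, slack=0)
Line 4: ['tower', 'silver', 'play', 'old'] (min_width=21, slack=1)
Line 5: ['system', 'tower', 'table'] (min_width=18, slack=4)
Line 6: ['young', 'angry', 'rainbow'] (min_width=19, slack=3)
Line 7: ['understand', 'storm', 'fast'] (min_width=21, slack=1)
Line 8: ['sea', 'bright', 'south'] (min_width=16, slack=6)
Line 9: ['developer'] (min_width=9, slack=13)
Total lines: 9

Answer: 9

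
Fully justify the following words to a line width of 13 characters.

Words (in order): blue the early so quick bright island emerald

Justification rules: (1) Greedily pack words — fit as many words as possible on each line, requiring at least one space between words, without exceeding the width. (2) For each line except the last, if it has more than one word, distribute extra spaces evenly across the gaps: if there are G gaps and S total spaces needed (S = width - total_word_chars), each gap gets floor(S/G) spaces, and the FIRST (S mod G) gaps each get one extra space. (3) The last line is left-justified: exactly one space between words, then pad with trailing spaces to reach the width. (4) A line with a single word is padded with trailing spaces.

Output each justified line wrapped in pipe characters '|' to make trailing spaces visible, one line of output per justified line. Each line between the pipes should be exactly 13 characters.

Line 1: ['blue', 'the'] (min_width=8, slack=5)
Line 2: ['early', 'so'] (min_width=8, slack=5)
Line 3: ['quick', 'bright'] (min_width=12, slack=1)
Line 4: ['island'] (min_width=6, slack=7)
Line 5: ['emerald'] (min_width=7, slack=6)

Answer: |blue      the|
|early      so|
|quick  bright|
|island       |
|emerald      |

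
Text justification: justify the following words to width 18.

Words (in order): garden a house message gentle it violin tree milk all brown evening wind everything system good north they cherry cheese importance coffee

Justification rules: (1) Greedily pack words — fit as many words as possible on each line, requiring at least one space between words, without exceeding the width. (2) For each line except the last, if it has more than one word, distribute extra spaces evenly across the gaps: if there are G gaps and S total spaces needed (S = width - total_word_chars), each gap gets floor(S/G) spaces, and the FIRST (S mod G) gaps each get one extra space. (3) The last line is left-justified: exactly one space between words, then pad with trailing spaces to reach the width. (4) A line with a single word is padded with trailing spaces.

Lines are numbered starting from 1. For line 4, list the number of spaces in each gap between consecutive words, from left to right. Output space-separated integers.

Answer: 2 1

Derivation:
Line 1: ['garden', 'a', 'house'] (min_width=14, slack=4)
Line 2: ['message', 'gentle', 'it'] (min_width=17, slack=1)
Line 3: ['violin', 'tree', 'milk'] (min_width=16, slack=2)
Line 4: ['all', 'brown', 'evening'] (min_width=17, slack=1)
Line 5: ['wind', 'everything'] (min_width=15, slack=3)
Line 6: ['system', 'good', 'north'] (min_width=17, slack=1)
Line 7: ['they', 'cherry', 'cheese'] (min_width=18, slack=0)
Line 8: ['importance', 'coffee'] (min_width=17, slack=1)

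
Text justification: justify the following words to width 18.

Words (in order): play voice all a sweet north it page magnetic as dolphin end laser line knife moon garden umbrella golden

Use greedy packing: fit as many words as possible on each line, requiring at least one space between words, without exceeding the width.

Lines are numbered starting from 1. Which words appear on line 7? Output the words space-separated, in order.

Answer: golden

Derivation:
Line 1: ['play', 'voice', 'all', 'a'] (min_width=16, slack=2)
Line 2: ['sweet', 'north', 'it'] (min_width=14, slack=4)
Line 3: ['page', 'magnetic', 'as'] (min_width=16, slack=2)
Line 4: ['dolphin', 'end', 'laser'] (min_width=17, slack=1)
Line 5: ['line', 'knife', 'moon'] (min_width=15, slack=3)
Line 6: ['garden', 'umbrella'] (min_width=15, slack=3)
Line 7: ['golden'] (min_width=6, slack=12)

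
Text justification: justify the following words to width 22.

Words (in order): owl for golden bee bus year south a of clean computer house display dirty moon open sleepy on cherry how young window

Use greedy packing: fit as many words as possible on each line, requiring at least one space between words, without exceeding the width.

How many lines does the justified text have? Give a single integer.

Line 1: ['owl', 'for', 'golden', 'bee', 'bus'] (min_width=22, slack=0)
Line 2: ['year', 'south', 'a', 'of', 'clean'] (min_width=21, slack=1)
Line 3: ['computer', 'house', 'display'] (min_width=22, slack=0)
Line 4: ['dirty', 'moon', 'open', 'sleepy'] (min_width=22, slack=0)
Line 5: ['on', 'cherry', 'how', 'young'] (min_width=19, slack=3)
Line 6: ['window'] (min_width=6, slack=16)
Total lines: 6

Answer: 6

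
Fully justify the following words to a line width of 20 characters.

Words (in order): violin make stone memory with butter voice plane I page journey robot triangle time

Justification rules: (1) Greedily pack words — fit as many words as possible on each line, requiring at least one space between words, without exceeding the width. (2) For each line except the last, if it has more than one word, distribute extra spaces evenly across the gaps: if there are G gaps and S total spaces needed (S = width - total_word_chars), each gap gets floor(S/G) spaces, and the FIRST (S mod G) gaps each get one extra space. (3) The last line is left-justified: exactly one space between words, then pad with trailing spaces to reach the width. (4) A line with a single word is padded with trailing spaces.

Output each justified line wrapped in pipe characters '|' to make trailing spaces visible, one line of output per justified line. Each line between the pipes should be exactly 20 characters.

Answer: |violin   make  stone|
|memory  with  butter|
|voice  plane  I page|
|journey        robot|
|triangle time       |

Derivation:
Line 1: ['violin', 'make', 'stone'] (min_width=17, slack=3)
Line 2: ['memory', 'with', 'butter'] (min_width=18, slack=2)
Line 3: ['voice', 'plane', 'I', 'page'] (min_width=18, slack=2)
Line 4: ['journey', 'robot'] (min_width=13, slack=7)
Line 5: ['triangle', 'time'] (min_width=13, slack=7)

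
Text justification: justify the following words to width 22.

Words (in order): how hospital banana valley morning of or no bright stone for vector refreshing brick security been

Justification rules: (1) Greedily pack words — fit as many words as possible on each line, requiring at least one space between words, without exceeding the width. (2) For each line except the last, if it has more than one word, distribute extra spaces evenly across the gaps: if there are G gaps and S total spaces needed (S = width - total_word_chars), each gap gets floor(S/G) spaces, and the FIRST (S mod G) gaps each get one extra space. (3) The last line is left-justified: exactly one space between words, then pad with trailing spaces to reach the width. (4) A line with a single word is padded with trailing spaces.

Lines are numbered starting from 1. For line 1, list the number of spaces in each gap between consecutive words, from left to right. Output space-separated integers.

Answer: 3 2

Derivation:
Line 1: ['how', 'hospital', 'banana'] (min_width=19, slack=3)
Line 2: ['valley', 'morning', 'of', 'or'] (min_width=20, slack=2)
Line 3: ['no', 'bright', 'stone', 'for'] (min_width=19, slack=3)
Line 4: ['vector', 'refreshing'] (min_width=17, slack=5)
Line 5: ['brick', 'security', 'been'] (min_width=19, slack=3)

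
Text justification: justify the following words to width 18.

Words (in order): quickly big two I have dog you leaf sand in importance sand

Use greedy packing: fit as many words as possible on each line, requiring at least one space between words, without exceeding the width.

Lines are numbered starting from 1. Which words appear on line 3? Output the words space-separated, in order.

Answer: sand in importance

Derivation:
Line 1: ['quickly', 'big', 'two', 'I'] (min_width=17, slack=1)
Line 2: ['have', 'dog', 'you', 'leaf'] (min_width=17, slack=1)
Line 3: ['sand', 'in', 'importance'] (min_width=18, slack=0)
Line 4: ['sand'] (min_width=4, slack=14)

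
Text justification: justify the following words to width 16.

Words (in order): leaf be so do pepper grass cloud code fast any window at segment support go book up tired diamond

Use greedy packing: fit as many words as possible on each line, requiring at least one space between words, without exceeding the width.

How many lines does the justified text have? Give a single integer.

Answer: 7

Derivation:
Line 1: ['leaf', 'be', 'so', 'do'] (min_width=13, slack=3)
Line 2: ['pepper', 'grass'] (min_width=12, slack=4)
Line 3: ['cloud', 'code', 'fast'] (min_width=15, slack=1)
Line 4: ['any', 'window', 'at'] (min_width=13, slack=3)
Line 5: ['segment', 'support'] (min_width=15, slack=1)
Line 6: ['go', 'book', 'up', 'tired'] (min_width=16, slack=0)
Line 7: ['diamond'] (min_width=7, slack=9)
Total lines: 7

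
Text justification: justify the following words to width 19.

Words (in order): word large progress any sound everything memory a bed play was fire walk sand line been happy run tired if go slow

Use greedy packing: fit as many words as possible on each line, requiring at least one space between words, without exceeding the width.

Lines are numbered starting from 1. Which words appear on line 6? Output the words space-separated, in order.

Line 1: ['word', 'large', 'progress'] (min_width=19, slack=0)
Line 2: ['any', 'sound'] (min_width=9, slack=10)
Line 3: ['everything', 'memory', 'a'] (min_width=19, slack=0)
Line 4: ['bed', 'play', 'was', 'fire'] (min_width=17, slack=2)
Line 5: ['walk', 'sand', 'line', 'been'] (min_width=19, slack=0)
Line 6: ['happy', 'run', 'tired', 'if'] (min_width=18, slack=1)
Line 7: ['go', 'slow'] (min_width=7, slack=12)

Answer: happy run tired if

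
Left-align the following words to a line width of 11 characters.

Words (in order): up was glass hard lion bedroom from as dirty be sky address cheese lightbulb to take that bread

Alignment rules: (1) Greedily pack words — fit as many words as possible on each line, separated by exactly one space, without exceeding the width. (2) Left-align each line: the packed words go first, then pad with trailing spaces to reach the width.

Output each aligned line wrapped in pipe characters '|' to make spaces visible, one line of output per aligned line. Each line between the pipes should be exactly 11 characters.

Answer: |up was     |
|glass hard |
|lion       |
|bedroom    |
|from as    |
|dirty be   |
|sky address|
|cheese     |
|lightbulb  |
|to take    |
|that bread |

Derivation:
Line 1: ['up', 'was'] (min_width=6, slack=5)
Line 2: ['glass', 'hard'] (min_width=10, slack=1)
Line 3: ['lion'] (min_width=4, slack=7)
Line 4: ['bedroom'] (min_width=7, slack=4)
Line 5: ['from', 'as'] (min_width=7, slack=4)
Line 6: ['dirty', 'be'] (min_width=8, slack=3)
Line 7: ['sky', 'address'] (min_width=11, slack=0)
Line 8: ['cheese'] (min_width=6, slack=5)
Line 9: ['lightbulb'] (min_width=9, slack=2)
Line 10: ['to', 'take'] (min_width=7, slack=4)
Line 11: ['that', 'bread'] (min_width=10, slack=1)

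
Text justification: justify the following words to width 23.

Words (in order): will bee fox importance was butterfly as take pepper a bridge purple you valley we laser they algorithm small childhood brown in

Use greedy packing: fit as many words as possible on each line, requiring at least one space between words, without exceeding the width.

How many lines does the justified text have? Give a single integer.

Line 1: ['will', 'bee', 'fox', 'importance'] (min_width=23, slack=0)
Line 2: ['was', 'butterfly', 'as', 'take'] (min_width=21, slack=2)
Line 3: ['pepper', 'a', 'bridge', 'purple'] (min_width=22, slack=1)
Line 4: ['you', 'valley', 'we', 'laser'] (min_width=19, slack=4)
Line 5: ['they', 'algorithm', 'small'] (min_width=20, slack=3)
Line 6: ['childhood', 'brown', 'in'] (min_width=18, slack=5)
Total lines: 6

Answer: 6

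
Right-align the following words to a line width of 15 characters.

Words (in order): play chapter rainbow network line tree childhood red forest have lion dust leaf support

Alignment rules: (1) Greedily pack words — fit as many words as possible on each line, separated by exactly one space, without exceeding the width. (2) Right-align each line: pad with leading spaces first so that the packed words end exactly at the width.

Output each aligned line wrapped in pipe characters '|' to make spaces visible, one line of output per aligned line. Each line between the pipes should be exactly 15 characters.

Line 1: ['play', 'chapter'] (min_width=12, slack=3)
Line 2: ['rainbow', 'network'] (min_width=15, slack=0)
Line 3: ['line', 'tree'] (min_width=9, slack=6)
Line 4: ['childhood', 'red'] (min_width=13, slack=2)
Line 5: ['forest', 'have'] (min_width=11, slack=4)
Line 6: ['lion', 'dust', 'leaf'] (min_width=14, slack=1)
Line 7: ['support'] (min_width=7, slack=8)

Answer: |   play chapter|
|rainbow network|
|      line tree|
|  childhood red|
|    forest have|
| lion dust leaf|
|        support|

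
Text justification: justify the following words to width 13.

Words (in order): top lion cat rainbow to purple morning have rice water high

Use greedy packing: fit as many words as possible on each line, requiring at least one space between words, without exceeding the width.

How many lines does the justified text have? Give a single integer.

Answer: 6

Derivation:
Line 1: ['top', 'lion', 'cat'] (min_width=12, slack=1)
Line 2: ['rainbow', 'to'] (min_width=10, slack=3)
Line 3: ['purple'] (min_width=6, slack=7)
Line 4: ['morning', 'have'] (min_width=12, slack=1)
Line 5: ['rice', 'water'] (min_width=10, slack=3)
Line 6: ['high'] (min_width=4, slack=9)
Total lines: 6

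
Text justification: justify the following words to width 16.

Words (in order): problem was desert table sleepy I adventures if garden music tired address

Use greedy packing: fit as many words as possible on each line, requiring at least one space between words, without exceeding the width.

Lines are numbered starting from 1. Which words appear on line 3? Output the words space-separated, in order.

Answer: sleepy I

Derivation:
Line 1: ['problem', 'was'] (min_width=11, slack=5)
Line 2: ['desert', 'table'] (min_width=12, slack=4)
Line 3: ['sleepy', 'I'] (min_width=8, slack=8)
Line 4: ['adventures', 'if'] (min_width=13, slack=3)
Line 5: ['garden', 'music'] (min_width=12, slack=4)
Line 6: ['tired', 'address'] (min_width=13, slack=3)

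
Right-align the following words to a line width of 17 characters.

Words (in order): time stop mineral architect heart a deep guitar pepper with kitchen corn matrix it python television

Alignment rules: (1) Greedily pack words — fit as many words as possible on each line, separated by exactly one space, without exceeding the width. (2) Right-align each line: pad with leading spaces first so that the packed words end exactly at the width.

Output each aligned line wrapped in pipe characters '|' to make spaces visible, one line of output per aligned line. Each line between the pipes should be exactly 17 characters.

Answer: |time stop mineral|
|architect heart a|
|      deep guitar|
|      pepper with|
|     kitchen corn|
| matrix it python|
|       television|

Derivation:
Line 1: ['time', 'stop', 'mineral'] (min_width=17, slack=0)
Line 2: ['architect', 'heart', 'a'] (min_width=17, slack=0)
Line 3: ['deep', 'guitar'] (min_width=11, slack=6)
Line 4: ['pepper', 'with'] (min_width=11, slack=6)
Line 5: ['kitchen', 'corn'] (min_width=12, slack=5)
Line 6: ['matrix', 'it', 'python'] (min_width=16, slack=1)
Line 7: ['television'] (min_width=10, slack=7)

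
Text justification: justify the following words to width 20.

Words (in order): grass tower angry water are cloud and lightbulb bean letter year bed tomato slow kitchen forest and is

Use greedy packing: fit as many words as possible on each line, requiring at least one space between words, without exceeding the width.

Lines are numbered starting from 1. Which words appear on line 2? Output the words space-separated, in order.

Answer: water are cloud and

Derivation:
Line 1: ['grass', 'tower', 'angry'] (min_width=17, slack=3)
Line 2: ['water', 'are', 'cloud', 'and'] (min_width=19, slack=1)
Line 3: ['lightbulb', 'bean'] (min_width=14, slack=6)
Line 4: ['letter', 'year', 'bed'] (min_width=15, slack=5)
Line 5: ['tomato', 'slow', 'kitchen'] (min_width=19, slack=1)
Line 6: ['forest', 'and', 'is'] (min_width=13, slack=7)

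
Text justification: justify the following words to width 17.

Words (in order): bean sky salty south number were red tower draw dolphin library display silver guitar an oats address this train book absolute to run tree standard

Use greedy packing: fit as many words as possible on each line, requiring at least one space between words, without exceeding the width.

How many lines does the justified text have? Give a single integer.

Line 1: ['bean', 'sky', 'salty'] (min_width=14, slack=3)
Line 2: ['south', 'number', 'were'] (min_width=17, slack=0)
Line 3: ['red', 'tower', 'draw'] (min_width=14, slack=3)
Line 4: ['dolphin', 'library'] (min_width=15, slack=2)
Line 5: ['display', 'silver'] (min_width=14, slack=3)
Line 6: ['guitar', 'an', 'oats'] (min_width=14, slack=3)
Line 7: ['address', 'this'] (min_width=12, slack=5)
Line 8: ['train', 'book'] (min_width=10, slack=7)
Line 9: ['absolute', 'to', 'run'] (min_width=15, slack=2)
Line 10: ['tree', 'standard'] (min_width=13, slack=4)
Total lines: 10

Answer: 10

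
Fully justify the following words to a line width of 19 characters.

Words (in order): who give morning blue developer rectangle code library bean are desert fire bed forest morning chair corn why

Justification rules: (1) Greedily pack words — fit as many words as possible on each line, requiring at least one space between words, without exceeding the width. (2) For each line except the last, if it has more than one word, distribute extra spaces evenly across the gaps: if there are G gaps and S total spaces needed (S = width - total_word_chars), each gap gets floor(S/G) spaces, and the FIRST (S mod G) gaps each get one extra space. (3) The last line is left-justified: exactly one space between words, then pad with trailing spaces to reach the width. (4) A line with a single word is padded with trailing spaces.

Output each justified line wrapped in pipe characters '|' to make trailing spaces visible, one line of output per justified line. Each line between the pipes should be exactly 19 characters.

Answer: |who   give  morning|
|blue      developer|
|rectangle      code|
|library   bean  are|
|desert   fire   bed|
|forest      morning|
|chair corn why     |

Derivation:
Line 1: ['who', 'give', 'morning'] (min_width=16, slack=3)
Line 2: ['blue', 'developer'] (min_width=14, slack=5)
Line 3: ['rectangle', 'code'] (min_width=14, slack=5)
Line 4: ['library', 'bean', 'are'] (min_width=16, slack=3)
Line 5: ['desert', 'fire', 'bed'] (min_width=15, slack=4)
Line 6: ['forest', 'morning'] (min_width=14, slack=5)
Line 7: ['chair', 'corn', 'why'] (min_width=14, slack=5)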